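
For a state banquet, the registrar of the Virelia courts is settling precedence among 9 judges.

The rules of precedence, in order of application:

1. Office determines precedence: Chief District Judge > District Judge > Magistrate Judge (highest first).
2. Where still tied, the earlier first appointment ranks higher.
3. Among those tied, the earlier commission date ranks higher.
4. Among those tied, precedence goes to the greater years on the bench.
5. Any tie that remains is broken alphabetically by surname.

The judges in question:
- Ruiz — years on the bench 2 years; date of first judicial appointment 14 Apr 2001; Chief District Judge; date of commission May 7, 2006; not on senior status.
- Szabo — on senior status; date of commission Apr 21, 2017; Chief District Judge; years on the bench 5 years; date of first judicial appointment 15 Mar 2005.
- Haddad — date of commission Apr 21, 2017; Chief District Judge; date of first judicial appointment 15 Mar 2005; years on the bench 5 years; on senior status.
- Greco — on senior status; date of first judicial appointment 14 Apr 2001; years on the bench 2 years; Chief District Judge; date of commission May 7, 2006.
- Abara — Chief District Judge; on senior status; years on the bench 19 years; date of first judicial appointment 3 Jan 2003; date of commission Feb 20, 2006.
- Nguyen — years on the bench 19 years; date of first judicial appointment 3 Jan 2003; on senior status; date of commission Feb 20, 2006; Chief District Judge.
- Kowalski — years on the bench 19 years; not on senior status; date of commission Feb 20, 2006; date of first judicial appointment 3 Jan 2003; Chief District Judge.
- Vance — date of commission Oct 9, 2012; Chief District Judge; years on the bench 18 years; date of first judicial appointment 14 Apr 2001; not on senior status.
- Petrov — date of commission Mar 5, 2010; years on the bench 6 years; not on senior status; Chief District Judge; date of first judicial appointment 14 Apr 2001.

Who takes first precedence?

By office: Greco, Ruiz, Petrov, Vance, Abara, Kowalski, Nguyen, Haddad and Szabo (Chief District Judge).
Among Greco, Ruiz, Petrov, Vance, Abara, Kowalski, Nguyen, Haddad and Szabo, by date of first judicial appointment (earlier first): Greco, Ruiz, Petrov and Vance (14 Apr 2001) before Abara, Kowalski and Nguyen (3 Jan 2003) before Haddad and Szabo (15 Mar 2005).
Among Greco, Ruiz, Petrov and Vance, by date of commission (earlier first): Greco and Ruiz (May 7, 2006) before Petrov (Mar 5, 2010) before Vance (Oct 9, 2012).
Greco and Ruiz both have years on the bench 2 years, so the next rule applies.
Among Greco and Ruiz, alphabetically by surname: Greco before Ruiz.
Abara, Kowalski and Nguyen all have date of commission Feb 20, 2006, so the next rule applies.
Abara, Kowalski and Nguyen all have years on the bench 19 years, so the next rule applies.
Among Abara, Kowalski and Nguyen, alphabetically by surname: Abara before Kowalski before Nguyen.
Haddad and Szabo both have date of commission Apr 21, 2017, so the next rule applies.
Haddad and Szabo both have years on the bench 5 years, so the next rule applies.
Among Haddad and Szabo, alphabetically by surname: Haddad before Szabo.
Order: Greco, Ruiz, Petrov, Vance, Abara, Kowalski, Nguyen, Haddad, Szabo.

Greco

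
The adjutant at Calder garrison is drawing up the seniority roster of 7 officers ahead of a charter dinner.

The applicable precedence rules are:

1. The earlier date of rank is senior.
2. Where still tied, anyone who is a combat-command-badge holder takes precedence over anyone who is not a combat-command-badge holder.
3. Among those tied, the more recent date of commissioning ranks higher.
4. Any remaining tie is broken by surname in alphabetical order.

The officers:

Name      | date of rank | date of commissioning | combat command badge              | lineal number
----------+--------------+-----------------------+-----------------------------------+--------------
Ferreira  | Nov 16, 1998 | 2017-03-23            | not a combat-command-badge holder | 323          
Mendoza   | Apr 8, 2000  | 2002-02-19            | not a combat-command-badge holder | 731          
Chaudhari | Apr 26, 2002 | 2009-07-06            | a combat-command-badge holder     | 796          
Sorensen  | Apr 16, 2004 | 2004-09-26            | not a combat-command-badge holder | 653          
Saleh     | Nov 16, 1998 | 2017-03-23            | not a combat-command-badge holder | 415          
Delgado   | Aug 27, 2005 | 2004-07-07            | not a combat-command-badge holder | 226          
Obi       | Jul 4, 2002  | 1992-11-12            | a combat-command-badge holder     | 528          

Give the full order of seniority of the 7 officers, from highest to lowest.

Ferreira, Saleh, Mendoza, Chaudhari, Obi, Sorensen, Delgado

By date of rank (earlier first): Ferreira and Saleh (both Nov 16, 1998); then Mendoza (Apr 8, 2000); then Chaudhari (Apr 26, 2002); then Obi (Jul 4, 2002); then Sorensen (Apr 16, 2004); then Delgado (Aug 27, 2005).
Ferreira and Saleh are each not a combat-command-badge holder, so the next rule applies.
Ferreira and Saleh both have date of commissioning 2017-03-23, so the next rule applies.
Among Ferreira and Saleh, alphabetically by surname: Ferreira before Saleh.
Full order: Ferreira, Saleh, Mendoza, Chaudhari, Obi, Sorensen, Delgado.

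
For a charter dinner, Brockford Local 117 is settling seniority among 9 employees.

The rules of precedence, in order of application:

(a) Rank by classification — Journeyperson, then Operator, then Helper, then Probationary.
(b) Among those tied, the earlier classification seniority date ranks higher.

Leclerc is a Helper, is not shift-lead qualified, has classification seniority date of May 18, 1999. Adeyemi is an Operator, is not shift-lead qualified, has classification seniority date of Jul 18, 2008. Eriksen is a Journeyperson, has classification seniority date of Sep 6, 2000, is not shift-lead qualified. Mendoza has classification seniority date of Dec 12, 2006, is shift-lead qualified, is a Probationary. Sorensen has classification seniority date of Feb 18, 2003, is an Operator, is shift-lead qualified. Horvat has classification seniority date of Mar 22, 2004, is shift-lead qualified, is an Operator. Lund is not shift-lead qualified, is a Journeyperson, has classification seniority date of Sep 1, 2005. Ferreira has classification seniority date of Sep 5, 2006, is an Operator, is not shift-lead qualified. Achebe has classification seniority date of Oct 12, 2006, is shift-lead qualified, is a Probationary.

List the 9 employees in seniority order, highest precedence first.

By classification: Eriksen and Lund (Journeyperson); then Sorensen, Horvat, Ferreira and Adeyemi (Operator); then Leclerc (Helper); then Achebe and Mendoza (Probationary).
Among Eriksen and Lund, by classification seniority date (earlier first): Eriksen (Sep 6, 2000) before Lund (Sep 1, 2005).
Among Sorensen, Horvat, Ferreira and Adeyemi, by classification seniority date (earlier first): Sorensen (Feb 18, 2003) before Horvat (Mar 22, 2004) before Ferreira (Sep 5, 2006) before Adeyemi (Jul 18, 2008).
Among Achebe and Mendoza, by classification seniority date (earlier first): Achebe (Oct 12, 2006) before Mendoza (Dec 12, 2006).
Full order: Eriksen, Lund, Sorensen, Horvat, Ferreira, Adeyemi, Leclerc, Achebe, Mendoza.

Eriksen, Lund, Sorensen, Horvat, Ferreira, Adeyemi, Leclerc, Achebe, Mendoza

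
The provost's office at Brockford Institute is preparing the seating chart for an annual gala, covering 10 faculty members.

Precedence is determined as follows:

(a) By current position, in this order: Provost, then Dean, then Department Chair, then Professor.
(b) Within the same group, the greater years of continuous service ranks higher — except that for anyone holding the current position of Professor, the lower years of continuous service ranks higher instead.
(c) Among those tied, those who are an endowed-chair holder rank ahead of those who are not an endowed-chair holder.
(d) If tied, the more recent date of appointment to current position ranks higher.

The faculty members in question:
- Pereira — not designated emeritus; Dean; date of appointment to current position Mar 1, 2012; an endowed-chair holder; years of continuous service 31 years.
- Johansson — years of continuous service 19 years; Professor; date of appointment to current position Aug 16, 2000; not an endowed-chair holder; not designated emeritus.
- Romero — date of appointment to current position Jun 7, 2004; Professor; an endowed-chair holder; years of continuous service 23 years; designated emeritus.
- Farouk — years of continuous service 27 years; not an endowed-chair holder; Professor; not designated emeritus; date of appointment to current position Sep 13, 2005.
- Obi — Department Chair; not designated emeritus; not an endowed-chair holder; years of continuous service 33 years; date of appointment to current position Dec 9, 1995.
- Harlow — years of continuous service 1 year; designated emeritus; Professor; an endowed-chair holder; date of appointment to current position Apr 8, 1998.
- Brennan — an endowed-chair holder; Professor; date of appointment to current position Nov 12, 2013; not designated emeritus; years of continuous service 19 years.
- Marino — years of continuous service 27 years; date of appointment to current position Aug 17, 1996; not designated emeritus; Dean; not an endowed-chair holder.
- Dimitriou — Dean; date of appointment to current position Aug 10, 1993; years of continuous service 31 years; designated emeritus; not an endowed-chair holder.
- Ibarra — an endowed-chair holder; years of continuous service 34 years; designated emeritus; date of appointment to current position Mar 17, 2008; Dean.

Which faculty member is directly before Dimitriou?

Pereira

By current position: Ibarra, Pereira, Dimitriou and Marino (Dean); then Obi (Department Chair); then Harlow, Brennan, Johansson, Romero and Farouk (Professor).
Among Ibarra, Pereira, Dimitriou and Marino, by years of continuous service (higher first): Ibarra (34 years) before Pereira and Dimitriou (31 years) before Marino (27 years).
Among Pereira and Dimitriou, an endowed-chair holder before not an endowed-chair holder: Pereira (an endowed-chair holder) before Dimitriou (not an endowed-chair holder).
Among Harlow, Brennan, Johansson, Romero and Farouk, by years of continuous service (lower first) (reversed rule for this group): Harlow (1 year) before Brennan and Johansson (19 years) before Romero (23 years) before Farouk (27 years).
Among Brennan and Johansson, an endowed-chair holder before not an endowed-chair holder: Brennan (an endowed-chair holder) before Johansson (not an endowed-chair holder).
Order: Ibarra, Pereira, Dimitriou, Marino, Obi, Harlow, Brennan, Johansson, Romero, Farouk.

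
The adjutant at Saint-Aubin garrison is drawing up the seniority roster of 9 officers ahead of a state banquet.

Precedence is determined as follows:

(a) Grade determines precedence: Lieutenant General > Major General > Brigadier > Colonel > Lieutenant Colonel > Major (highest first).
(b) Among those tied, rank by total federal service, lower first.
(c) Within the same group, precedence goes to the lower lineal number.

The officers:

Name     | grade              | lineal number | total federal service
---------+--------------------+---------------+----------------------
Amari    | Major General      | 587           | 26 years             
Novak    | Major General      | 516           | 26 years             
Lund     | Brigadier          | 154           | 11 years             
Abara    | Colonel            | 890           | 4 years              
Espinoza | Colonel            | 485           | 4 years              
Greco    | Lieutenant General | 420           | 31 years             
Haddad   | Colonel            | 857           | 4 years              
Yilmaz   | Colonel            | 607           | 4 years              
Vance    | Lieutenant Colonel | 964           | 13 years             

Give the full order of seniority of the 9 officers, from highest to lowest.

Greco, Novak, Amari, Lund, Espinoza, Yilmaz, Haddad, Abara, Vance

By grade: Greco (Lieutenant General); then Novak and Amari (Major General); then Lund (Brigadier); then Espinoza, Yilmaz, Haddad and Abara (Colonel); then Vance (Lieutenant Colonel).
Novak and Amari both have total federal service 26 years, so the next rule applies.
Among Novak and Amari, by lineal number (lower first): Novak (516) before Amari (587).
Espinoza, Yilmaz, Haddad and Abara all have total federal service 4 years, so the next rule applies.
Among Espinoza, Yilmaz, Haddad and Abara, by lineal number (lower first): Espinoza (485) before Yilmaz (607) before Haddad (857) before Abara (890).
Full order: Greco, Novak, Amari, Lund, Espinoza, Yilmaz, Haddad, Abara, Vance.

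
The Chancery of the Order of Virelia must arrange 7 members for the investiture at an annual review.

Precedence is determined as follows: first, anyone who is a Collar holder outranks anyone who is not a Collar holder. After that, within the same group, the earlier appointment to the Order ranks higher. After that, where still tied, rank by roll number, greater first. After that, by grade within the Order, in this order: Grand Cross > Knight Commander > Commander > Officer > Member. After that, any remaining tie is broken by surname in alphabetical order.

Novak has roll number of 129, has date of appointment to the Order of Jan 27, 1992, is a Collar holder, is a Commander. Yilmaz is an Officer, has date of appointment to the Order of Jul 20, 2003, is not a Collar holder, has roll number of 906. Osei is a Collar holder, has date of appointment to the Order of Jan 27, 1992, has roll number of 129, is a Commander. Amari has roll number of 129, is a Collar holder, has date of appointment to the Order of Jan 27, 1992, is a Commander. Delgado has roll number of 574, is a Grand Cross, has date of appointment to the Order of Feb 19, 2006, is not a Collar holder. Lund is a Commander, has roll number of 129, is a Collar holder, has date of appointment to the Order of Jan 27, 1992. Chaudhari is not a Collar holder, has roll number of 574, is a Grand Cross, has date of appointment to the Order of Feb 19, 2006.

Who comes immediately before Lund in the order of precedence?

By the first rule: Amari, Lund, Novak and Osei (each a Collar holder); then Yilmaz, Chaudhari and Delgado (each not a Collar holder).
Amari, Lund, Novak and Osei all have date of appointment to the Order Jan 27, 1992, so the next rule applies.
Amari, Lund, Novak and Osei all have roll number 129, so the next rule applies.
Amari, Lund, Novak and Osei are each Commander, so the next rule applies.
Among Amari, Lund, Novak and Osei, alphabetically by surname: Amari before Lund before Novak before Osei.
Among Yilmaz, Chaudhari and Delgado, by date of appointment to the Order (earlier first): Yilmaz (Jul 20, 2003) before Chaudhari and Delgado (Feb 19, 2006).
Chaudhari and Delgado both have roll number 574, so the next rule applies.
Chaudhari and Delgado are each Grand Cross, so the next rule applies.
Among Chaudhari and Delgado, alphabetically by surname: Chaudhari before Delgado.
Order: Amari, Lund, Novak, Osei, Yilmaz, Chaudhari, Delgado.

Amari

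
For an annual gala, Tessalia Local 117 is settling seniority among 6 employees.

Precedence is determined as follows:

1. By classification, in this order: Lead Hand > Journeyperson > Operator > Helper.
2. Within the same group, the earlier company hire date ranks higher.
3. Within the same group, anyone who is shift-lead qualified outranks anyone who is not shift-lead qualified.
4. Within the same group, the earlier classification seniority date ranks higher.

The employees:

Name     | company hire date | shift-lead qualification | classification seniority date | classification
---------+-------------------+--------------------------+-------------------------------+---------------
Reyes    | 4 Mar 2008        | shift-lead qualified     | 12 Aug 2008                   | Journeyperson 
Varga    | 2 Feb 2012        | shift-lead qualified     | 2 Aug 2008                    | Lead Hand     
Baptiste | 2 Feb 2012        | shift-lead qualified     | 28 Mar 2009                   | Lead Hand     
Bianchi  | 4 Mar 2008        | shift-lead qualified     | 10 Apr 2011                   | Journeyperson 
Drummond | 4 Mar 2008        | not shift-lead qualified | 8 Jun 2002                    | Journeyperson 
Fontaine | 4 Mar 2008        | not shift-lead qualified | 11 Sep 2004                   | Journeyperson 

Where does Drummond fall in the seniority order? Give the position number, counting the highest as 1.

By classification: Varga and Baptiste (Lead Hand); then Reyes, Bianchi, Drummond and Fontaine (Journeyperson).
Varga and Baptiste both have company hire date 2 Feb 2012, so the next rule applies.
Varga and Baptiste are each shift-lead qualified, so the next rule applies.
Among Varga and Baptiste, by classification seniority date (earlier first): Varga (2 Aug 2008) before Baptiste (28 Mar 2009).
Reyes, Bianchi, Drummond and Fontaine all have company hire date 4 Mar 2008, so the next rule applies.
Among Reyes, Bianchi, Drummond and Fontaine, shift-lead qualified before not shift-lead qualified: Reyes and Bianchi (shift-lead qualified) before Drummond and Fontaine (not shift-lead qualified).
Among Reyes and Bianchi, by classification seniority date (earlier first): Reyes (12 Aug 2008) before Bianchi (10 Apr 2011).
Among Drummond and Fontaine, by classification seniority date (earlier first): Drummond (8 Jun 2002) before Fontaine (11 Sep 2004).
Order: Varga, Baptiste, Reyes, Bianchi, Drummond, Fontaine. So position 5.

5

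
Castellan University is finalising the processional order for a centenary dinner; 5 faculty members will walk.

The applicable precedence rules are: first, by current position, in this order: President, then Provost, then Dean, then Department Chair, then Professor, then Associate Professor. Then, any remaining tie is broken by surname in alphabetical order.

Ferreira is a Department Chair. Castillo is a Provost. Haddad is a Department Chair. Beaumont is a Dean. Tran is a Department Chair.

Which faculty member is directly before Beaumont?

Castillo

By current position: Castillo (Provost); then Beaumont (Dean); then Ferreira, Haddad and Tran (Department Chair).
Among Ferreira, Haddad and Tran, alphabetically by surname: Ferreira before Haddad before Tran.
Order: Castillo, Beaumont, Ferreira, Haddad, Tran.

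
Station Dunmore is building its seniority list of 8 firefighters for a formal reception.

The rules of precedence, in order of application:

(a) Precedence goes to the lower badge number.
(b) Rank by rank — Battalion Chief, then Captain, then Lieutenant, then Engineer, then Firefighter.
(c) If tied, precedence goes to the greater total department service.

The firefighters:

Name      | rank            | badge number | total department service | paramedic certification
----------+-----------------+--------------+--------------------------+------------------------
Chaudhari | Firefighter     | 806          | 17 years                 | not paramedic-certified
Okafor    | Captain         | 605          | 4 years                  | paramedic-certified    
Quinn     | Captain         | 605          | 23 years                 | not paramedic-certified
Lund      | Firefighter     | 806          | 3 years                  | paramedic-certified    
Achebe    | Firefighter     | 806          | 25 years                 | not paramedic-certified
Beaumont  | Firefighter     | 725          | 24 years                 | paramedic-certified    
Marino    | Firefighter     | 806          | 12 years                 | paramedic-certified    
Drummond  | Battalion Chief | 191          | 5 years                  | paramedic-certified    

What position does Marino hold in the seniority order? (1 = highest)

7

By badge number (lower first): Drummond (191); then Quinn and Okafor (both 605); then Beaumont (725); then Achebe, Chaudhari, Marino and Lund (each 806).
Quinn and Okafor are each Captain, so the next rule applies.
Among Quinn and Okafor, by total department service (higher first): Quinn (23 years) before Okafor (4 years).
Achebe, Chaudhari, Marino and Lund are each Firefighter, so the next rule applies.
Among Achebe, Chaudhari, Marino and Lund, by total department service (higher first): Achebe (25 years) before Chaudhari (17 years) before Marino (12 years) before Lund (3 years).
Order: Drummond, Quinn, Okafor, Beaumont, Achebe, Chaudhari, Marino, Lund. So position 7.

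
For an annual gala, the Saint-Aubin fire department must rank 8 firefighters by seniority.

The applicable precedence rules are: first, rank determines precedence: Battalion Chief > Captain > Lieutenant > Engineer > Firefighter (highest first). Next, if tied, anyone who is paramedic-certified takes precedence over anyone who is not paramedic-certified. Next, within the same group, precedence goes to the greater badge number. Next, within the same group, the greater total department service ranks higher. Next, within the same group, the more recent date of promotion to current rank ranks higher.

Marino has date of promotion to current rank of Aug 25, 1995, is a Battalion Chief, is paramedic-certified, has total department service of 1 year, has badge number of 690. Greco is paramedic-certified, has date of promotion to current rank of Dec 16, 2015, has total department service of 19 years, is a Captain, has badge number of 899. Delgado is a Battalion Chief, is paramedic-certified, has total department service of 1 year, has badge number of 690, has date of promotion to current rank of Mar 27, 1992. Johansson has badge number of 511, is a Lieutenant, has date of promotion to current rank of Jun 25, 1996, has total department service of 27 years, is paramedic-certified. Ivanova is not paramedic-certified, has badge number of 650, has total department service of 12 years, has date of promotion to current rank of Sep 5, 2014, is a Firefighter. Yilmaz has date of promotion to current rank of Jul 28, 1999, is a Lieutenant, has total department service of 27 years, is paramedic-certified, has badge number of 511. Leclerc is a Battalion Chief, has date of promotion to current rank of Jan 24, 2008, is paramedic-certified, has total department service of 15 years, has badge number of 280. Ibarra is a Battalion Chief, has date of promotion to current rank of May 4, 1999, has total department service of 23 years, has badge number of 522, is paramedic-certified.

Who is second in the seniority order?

Delgado

By rank: Marino, Delgado, Ibarra and Leclerc (Battalion Chief); then Greco (Captain); then Yilmaz and Johansson (Lieutenant); then Ivanova (Firefighter).
Marino, Delgado, Ibarra and Leclerc are each paramedic-certified, so the next rule applies.
Among Marino, Delgado, Ibarra and Leclerc, by badge number (higher first): Marino and Delgado (690) before Ibarra (522) before Leclerc (280).
Marino and Delgado both have total department service 1 year, so the next rule applies.
Among Marino and Delgado, by date of promotion to current rank (later first): Marino (Aug 25, 1995) before Delgado (Mar 27, 1992).
Yilmaz and Johansson are each paramedic-certified, so the next rule applies.
Yilmaz and Johansson both have badge number 511, so the next rule applies.
Yilmaz and Johansson both have total department service 27 years, so the next rule applies.
Among Yilmaz and Johansson, by date of promotion to current rank (later first): Yilmaz (Jul 28, 1999) before Johansson (Jun 25, 1996).
Order: Marino, Delgado, Ibarra, Leclerc, Greco, Yilmaz, Johansson, Ivanova.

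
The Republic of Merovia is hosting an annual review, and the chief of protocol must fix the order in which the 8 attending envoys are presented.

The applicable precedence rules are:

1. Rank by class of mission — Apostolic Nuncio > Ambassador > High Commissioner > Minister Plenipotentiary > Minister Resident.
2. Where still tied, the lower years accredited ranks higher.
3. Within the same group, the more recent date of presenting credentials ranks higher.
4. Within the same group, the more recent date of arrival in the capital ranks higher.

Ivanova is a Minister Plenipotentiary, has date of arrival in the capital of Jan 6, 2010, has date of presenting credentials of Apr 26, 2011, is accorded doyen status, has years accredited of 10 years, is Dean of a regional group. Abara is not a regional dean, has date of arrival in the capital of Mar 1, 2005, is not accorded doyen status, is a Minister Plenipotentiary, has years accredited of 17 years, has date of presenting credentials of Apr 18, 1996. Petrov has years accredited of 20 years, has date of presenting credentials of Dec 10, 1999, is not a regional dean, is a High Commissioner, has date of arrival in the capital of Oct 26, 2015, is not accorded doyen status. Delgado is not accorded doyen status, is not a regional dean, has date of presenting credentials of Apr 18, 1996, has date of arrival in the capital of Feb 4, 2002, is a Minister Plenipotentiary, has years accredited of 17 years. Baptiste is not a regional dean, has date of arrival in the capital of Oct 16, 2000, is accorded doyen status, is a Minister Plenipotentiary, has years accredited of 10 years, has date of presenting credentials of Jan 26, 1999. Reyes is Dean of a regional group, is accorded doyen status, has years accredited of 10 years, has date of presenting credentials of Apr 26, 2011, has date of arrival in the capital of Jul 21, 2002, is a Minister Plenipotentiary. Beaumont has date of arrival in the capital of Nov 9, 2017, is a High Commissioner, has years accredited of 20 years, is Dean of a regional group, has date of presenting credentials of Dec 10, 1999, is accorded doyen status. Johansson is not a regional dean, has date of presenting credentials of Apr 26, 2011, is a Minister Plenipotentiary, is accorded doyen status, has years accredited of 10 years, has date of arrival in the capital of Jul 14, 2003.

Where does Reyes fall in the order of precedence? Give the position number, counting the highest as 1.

5

By class of mission: Beaumont and Petrov (High Commissioner); then Ivanova, Johansson, Reyes, Baptiste, Abara and Delgado (Minister Plenipotentiary).
Beaumont and Petrov both have years accredited 20 years, so the next rule applies.
Beaumont and Petrov both have date of presenting credentials Dec 10, 1999, so the next rule applies.
Among Beaumont and Petrov, by date of arrival in the capital (later first): Beaumont (Nov 9, 2017) before Petrov (Oct 26, 2015).
Among Ivanova, Johansson, Reyes, Baptiste, Abara and Delgado, by years accredited (lower first): Ivanova, Johansson, Reyes and Baptiste (10 years) before Abara and Delgado (17 years).
Among Ivanova, Johansson, Reyes and Baptiste, by date of presenting credentials (later first): Ivanova, Johansson and Reyes (Apr 26, 2011) before Baptiste (Jan 26, 1999).
Among Ivanova, Johansson and Reyes, by date of arrival in the capital (later first): Ivanova (Jan 6, 2010) before Johansson (Jul 14, 2003) before Reyes (Jul 21, 2002).
Abara and Delgado both have date of presenting credentials Apr 18, 1996, so the next rule applies.
Among Abara and Delgado, by date of arrival in the capital (later first): Abara (Mar 1, 2005) before Delgado (Feb 4, 2002).
Order: Beaumont, Petrov, Ivanova, Johansson, Reyes, Baptiste, Abara, Delgado. So position 5.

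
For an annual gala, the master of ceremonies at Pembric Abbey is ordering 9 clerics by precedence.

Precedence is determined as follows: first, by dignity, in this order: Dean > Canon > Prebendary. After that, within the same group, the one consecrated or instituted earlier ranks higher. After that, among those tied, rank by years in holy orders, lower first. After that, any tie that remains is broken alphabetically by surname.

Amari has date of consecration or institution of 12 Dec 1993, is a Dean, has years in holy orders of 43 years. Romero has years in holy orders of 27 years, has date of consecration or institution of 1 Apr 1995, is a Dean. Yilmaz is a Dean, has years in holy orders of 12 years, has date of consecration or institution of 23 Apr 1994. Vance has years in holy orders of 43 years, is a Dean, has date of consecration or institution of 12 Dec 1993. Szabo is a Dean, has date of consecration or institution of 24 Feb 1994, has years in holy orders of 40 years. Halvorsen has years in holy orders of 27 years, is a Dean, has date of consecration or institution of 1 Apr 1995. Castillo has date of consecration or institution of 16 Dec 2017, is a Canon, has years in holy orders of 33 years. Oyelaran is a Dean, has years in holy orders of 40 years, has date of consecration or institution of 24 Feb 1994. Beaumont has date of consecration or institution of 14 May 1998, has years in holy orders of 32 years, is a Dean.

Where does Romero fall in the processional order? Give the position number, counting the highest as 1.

7

By dignity: Amari, Vance, Oyelaran, Szabo, Yilmaz, Halvorsen, Romero and Beaumont (Dean); then Castillo (Canon).
Among Amari, Vance, Oyelaran, Szabo, Yilmaz, Halvorsen, Romero and Beaumont, by date of consecration or institution (earlier first): Amari and Vance (12 Dec 1993) before Oyelaran and Szabo (24 Feb 1994) before Yilmaz (23 Apr 1994) before Halvorsen and Romero (1 Apr 1995) before Beaumont (14 May 1998).
Amari and Vance both have years in holy orders 43 years, so the next rule applies.
Among Amari and Vance, alphabetically by surname: Amari before Vance.
Oyelaran and Szabo both have years in holy orders 40 years, so the next rule applies.
Among Oyelaran and Szabo, alphabetically by surname: Oyelaran before Szabo.
Halvorsen and Romero both have years in holy orders 27 years, so the next rule applies.
Among Halvorsen and Romero, alphabetically by surname: Halvorsen before Romero.
Order: Amari, Vance, Oyelaran, Szabo, Yilmaz, Halvorsen, Romero, Beaumont, Castillo. So position 7.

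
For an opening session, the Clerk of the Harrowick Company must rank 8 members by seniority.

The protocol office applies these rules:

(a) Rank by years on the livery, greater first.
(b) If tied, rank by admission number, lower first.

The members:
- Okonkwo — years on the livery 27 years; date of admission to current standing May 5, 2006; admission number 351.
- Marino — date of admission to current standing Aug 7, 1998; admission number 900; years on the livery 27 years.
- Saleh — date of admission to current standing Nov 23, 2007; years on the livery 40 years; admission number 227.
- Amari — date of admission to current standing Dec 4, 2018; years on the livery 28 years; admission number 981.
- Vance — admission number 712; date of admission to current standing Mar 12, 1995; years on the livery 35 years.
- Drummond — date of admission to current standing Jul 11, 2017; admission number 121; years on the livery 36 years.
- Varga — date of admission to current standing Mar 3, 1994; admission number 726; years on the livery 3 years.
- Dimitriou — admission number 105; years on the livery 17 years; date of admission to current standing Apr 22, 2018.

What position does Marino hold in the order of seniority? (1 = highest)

By years on the livery (higher first): Saleh (40 years); then Drummond (36 years); then Vance (35 years); then Amari (28 years); then Okonkwo and Marino (both 27 years); then Dimitriou (17 years); then Varga (3 years).
Among Okonkwo and Marino, by admission number (lower first): Okonkwo (351) before Marino (900).
Order: Saleh, Drummond, Vance, Amari, Okonkwo, Marino, Dimitriou, Varga. So position 6.

6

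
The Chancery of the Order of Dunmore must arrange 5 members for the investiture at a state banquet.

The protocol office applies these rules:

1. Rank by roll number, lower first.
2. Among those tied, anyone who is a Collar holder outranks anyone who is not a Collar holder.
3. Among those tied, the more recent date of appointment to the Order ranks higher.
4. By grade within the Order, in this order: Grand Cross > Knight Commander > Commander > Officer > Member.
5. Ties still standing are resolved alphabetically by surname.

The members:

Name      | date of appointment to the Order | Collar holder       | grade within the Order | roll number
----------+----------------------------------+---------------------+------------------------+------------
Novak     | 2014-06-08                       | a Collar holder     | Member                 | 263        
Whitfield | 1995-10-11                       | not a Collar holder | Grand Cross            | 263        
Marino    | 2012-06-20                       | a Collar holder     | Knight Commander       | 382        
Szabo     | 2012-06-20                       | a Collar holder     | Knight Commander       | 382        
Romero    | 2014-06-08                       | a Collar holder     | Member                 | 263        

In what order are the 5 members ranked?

By roll number (lower first): Novak, Romero and Whitfield (each 263); then Marino and Szabo (both 382).
Among Novak, Romero and Whitfield, a Collar holder before not a Collar holder: Novak and Romero (a Collar holder) before Whitfield (not a Collar holder).
Novak and Romero both have date of appointment to the Order 2014-06-08, so the next rule applies.
Novak and Romero are each Member, so the next rule applies.
Among Novak and Romero, alphabetically by surname: Novak before Romero.
Marino and Szabo are each a Collar holder, so the next rule applies.
Marino and Szabo both have date of appointment to the Order 2012-06-20, so the next rule applies.
Marino and Szabo are each Knight Commander, so the next rule applies.
Among Marino and Szabo, alphabetically by surname: Marino before Szabo.
Full order: Novak, Romero, Whitfield, Marino, Szabo.

Novak, Romero, Whitfield, Marino, Szabo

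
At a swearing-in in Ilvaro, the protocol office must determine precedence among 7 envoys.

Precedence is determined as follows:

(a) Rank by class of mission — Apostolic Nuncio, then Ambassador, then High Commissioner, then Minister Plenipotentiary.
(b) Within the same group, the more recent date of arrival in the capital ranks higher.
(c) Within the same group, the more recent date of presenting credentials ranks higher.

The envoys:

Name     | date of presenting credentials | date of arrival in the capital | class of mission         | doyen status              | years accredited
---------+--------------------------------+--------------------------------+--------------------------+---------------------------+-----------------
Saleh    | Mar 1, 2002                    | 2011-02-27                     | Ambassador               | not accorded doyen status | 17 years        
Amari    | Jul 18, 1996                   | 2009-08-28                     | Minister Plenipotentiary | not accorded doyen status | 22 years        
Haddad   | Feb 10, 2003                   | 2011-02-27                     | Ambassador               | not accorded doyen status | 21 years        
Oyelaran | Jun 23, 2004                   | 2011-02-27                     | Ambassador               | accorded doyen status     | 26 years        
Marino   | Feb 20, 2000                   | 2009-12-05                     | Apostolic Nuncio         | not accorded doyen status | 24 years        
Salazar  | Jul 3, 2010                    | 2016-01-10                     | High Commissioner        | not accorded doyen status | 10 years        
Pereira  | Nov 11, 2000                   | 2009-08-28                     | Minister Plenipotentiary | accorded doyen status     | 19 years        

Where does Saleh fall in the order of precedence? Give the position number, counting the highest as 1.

By class of mission: Marino (Apostolic Nuncio); then Oyelaran, Haddad and Saleh (Ambassador); then Salazar (High Commissioner); then Pereira and Amari (Minister Plenipotentiary).
Oyelaran, Haddad and Saleh all have date of arrival in the capital 2011-02-27, so the next rule applies.
Among Oyelaran, Haddad and Saleh, by date of presenting credentials (later first): Oyelaran (Jun 23, 2004) before Haddad (Feb 10, 2003) before Saleh (Mar 1, 2002).
Pereira and Amari both have date of arrival in the capital 2009-08-28, so the next rule applies.
Among Pereira and Amari, by date of presenting credentials (later first): Pereira (Nov 11, 2000) before Amari (Jul 18, 1996).
Order: Marino, Oyelaran, Haddad, Saleh, Salazar, Pereira, Amari. So position 4.

4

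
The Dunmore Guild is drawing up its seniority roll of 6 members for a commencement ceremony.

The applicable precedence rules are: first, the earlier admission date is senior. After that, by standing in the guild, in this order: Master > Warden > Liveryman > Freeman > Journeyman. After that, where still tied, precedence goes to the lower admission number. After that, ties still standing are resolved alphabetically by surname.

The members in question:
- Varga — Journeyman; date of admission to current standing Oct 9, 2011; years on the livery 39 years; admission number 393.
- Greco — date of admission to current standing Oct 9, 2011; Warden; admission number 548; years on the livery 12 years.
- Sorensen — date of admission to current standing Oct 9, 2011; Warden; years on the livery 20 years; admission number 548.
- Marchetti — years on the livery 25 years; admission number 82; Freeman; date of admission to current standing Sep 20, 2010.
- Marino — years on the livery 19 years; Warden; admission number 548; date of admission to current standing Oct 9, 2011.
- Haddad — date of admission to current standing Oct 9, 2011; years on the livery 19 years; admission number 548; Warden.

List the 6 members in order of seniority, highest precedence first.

By date of admission to current standing (earlier first): Marchetti (Sep 20, 2010); then Greco, Haddad, Marino, Sorensen and Varga (each Oct 9, 2011).
Among Greco, Haddad, Marino, Sorensen and Varga, by standing in the guild: Greco, Haddad, Marino and Sorensen (Warden) before Varga (Journeyman).
Greco, Haddad, Marino and Sorensen all have admission number 548, so the next rule applies.
Among Greco, Haddad, Marino and Sorensen, alphabetically by surname: Greco before Haddad before Marino before Sorensen.
Full order: Marchetti, Greco, Haddad, Marino, Sorensen, Varga.

Marchetti, Greco, Haddad, Marino, Sorensen, Varga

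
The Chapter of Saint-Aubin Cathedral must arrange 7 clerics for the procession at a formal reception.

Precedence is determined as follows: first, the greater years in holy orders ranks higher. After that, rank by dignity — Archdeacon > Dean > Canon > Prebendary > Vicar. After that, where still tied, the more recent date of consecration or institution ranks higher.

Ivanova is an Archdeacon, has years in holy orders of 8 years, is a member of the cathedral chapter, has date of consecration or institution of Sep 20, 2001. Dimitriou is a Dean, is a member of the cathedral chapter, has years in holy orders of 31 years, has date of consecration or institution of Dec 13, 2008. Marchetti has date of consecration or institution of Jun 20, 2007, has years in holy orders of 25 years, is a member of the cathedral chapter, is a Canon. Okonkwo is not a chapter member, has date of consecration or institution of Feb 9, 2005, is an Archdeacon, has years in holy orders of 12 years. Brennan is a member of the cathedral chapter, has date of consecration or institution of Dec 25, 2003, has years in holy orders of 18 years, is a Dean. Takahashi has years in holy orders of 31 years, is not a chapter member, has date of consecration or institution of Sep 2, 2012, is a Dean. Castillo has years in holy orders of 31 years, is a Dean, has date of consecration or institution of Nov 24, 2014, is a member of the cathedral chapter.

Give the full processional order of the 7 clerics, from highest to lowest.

By years in holy orders (higher first): Castillo, Takahashi and Dimitriou (each 31 years); then Marchetti (25 years); then Brennan (18 years); then Okonkwo (12 years); then Ivanova (8 years).
Castillo, Takahashi and Dimitriou are each Dean, so the next rule applies.
Among Castillo, Takahashi and Dimitriou, by date of consecration or institution (later first): Castillo (Nov 24, 2014) before Takahashi (Sep 2, 2012) before Dimitriou (Dec 13, 2008).
Full order: Castillo, Takahashi, Dimitriou, Marchetti, Brennan, Okonkwo, Ivanova.

Castillo, Takahashi, Dimitriou, Marchetti, Brennan, Okonkwo, Ivanova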